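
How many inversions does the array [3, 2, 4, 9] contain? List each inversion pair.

Finding inversions in [3, 2, 4, 9]:

(0, 1): arr[0]=3 > arr[1]=2

Total inversions: 1

The array has 1 inversion(s): (0,1). Each pair (i,j) satisfies i < j and arr[i] > arr[j].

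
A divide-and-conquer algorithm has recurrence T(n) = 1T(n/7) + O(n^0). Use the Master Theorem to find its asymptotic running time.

Master Theorem for T(n) = 1T(n/7) + O(n^0):

a = 1, b = 7, c = 0
log_b(a) = log_7(1) = 0.0000

Case 2: c = 0 = log_7(1) = 0.0000
T(n) = O(n^0 log n) = O(log n)

For T(n) = 1T(n/7) + O(n^0): log_7(1) = 0.0000. This is Case 2 of the Master Theorem (c = log_b(a), equal work at all levels), giving O(log n).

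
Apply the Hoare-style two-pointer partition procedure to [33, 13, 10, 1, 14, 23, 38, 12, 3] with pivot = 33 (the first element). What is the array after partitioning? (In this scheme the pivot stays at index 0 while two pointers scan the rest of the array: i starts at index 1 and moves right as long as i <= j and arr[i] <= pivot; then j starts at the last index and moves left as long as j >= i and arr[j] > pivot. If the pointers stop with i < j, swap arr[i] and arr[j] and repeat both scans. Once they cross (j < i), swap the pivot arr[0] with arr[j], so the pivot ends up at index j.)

Hoare-style two-pointer partition with pivot = 33:

Initial array: [33, 13, 10, 1, 14, 23, 38, 12, 3]

Pointers start at i = 1, j = 8.
i stops at index 6 (arr[6]=38 > 33), j stops at index 8 (arr[8]=3 <= 33): swap arr[6] and arr[8], array becomes [33, 13, 10, 1, 14, 23, 3, 12, 38]
i ends at 8, j ends at 7: the pointers have crossed (j < i), so scanning stops.

Swap pivot arr[0] with arr[7] to place pivot at position 7: [12, 13, 10, 1, 14, 23, 3, 33, 38]
Pivot position: 7

After partitioning with pivot 33, the array becomes [12, 13, 10, 1, 14, 23, 3, 33, 38]. The pivot is placed at index 7. All elements to the left of the pivot are <= 33, and all elements to the right are > 33.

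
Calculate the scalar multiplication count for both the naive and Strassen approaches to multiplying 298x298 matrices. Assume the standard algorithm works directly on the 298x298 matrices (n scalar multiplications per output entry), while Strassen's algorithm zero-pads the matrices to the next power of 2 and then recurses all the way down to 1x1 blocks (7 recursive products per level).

Matrix multiplication for 298x298 matrices:

Strassen's algorithm requires power-of-2 dimensions. Pad 298x298 to 512x512 (next power of 2).

Standard algorithm: 298^3 = 26463592 multiplications
Strassen's algorithm: 7^(log2(512)) = 7^9 = 40353607 multiplications
Difference: 26463592 - 40353607 = -13890015 (Strassen uses MORE here due to padding overhead — for small or just-over-power-of-2 n, padding can outweigh the per-level savings)

Standard: 26463592 multiplications (298^3). Strassen: 40353607 multiplications (7^9, after padding to 512x512). Strassen reduces 8 recursive multiplications to 7 at each level.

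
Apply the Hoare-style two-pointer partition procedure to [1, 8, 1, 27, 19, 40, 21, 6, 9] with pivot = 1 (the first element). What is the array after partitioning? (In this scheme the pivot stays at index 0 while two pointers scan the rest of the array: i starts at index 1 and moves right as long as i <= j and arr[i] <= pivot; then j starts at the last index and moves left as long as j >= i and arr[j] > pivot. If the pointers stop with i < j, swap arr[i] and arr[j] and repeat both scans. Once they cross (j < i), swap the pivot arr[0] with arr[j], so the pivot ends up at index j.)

Hoare-style two-pointer partition with pivot = 1:

Initial array: [1, 8, 1, 27, 19, 40, 21, 6, 9]

Pointers start at i = 1, j = 8.
i stops at index 1 (arr[1]=8 > 1), j stops at index 2 (arr[2]=1 <= 1): swap arr[1] and arr[2], array becomes [1, 1, 8, 27, 19, 40, 21, 6, 9]
i ends at 2, j ends at 1: the pointers have crossed (j < i), so scanning stops.

Swap pivot arr[0] with arr[1] to place pivot at position 1: [1, 1, 8, 27, 19, 40, 21, 6, 9]
Pivot position: 1

After partitioning with pivot 1, the array becomes [1, 1, 8, 27, 19, 40, 21, 6, 9]. The pivot is placed at index 1. All elements to the left of the pivot are <= 1, and all elements to the right are > 1.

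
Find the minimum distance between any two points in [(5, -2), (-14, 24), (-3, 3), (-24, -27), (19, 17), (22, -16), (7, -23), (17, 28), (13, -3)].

Computing all pairwise distances among 9 points:

d((5, -2), (-14, 24)) = 32.2025
d((5, -2), (-3, 3)) = 9.434
d((5, -2), (-24, -27)) = 38.2884
d((5, -2), (19, 17)) = 23.6008
d((5, -2), (22, -16)) = 22.0227
d((5, -2), (7, -23)) = 21.095
d((5, -2), (17, 28)) = 32.311
d((5, -2), (13, -3)) = 8.0623 <-- minimum
d((-14, 24), (-3, 3)) = 23.7065
d((-14, 24), (-24, -27)) = 51.9711
d((-14, 24), (19, 17)) = 33.7343
d((-14, 24), (22, -16)) = 53.8145
d((-14, 24), (7, -23)) = 51.4782
d((-14, 24), (17, 28)) = 31.257
d((-14, 24), (13, -3)) = 38.1838
d((-3, 3), (-24, -27)) = 36.6197
d((-3, 3), (19, 17)) = 26.0768
d((-3, 3), (22, -16)) = 31.4006
d((-3, 3), (7, -23)) = 27.8568
d((-3, 3), (17, 28)) = 32.0156
d((-3, 3), (13, -3)) = 17.088
d((-24, -27), (19, 17)) = 61.5224
d((-24, -27), (22, -16)) = 47.2969
d((-24, -27), (7, -23)) = 31.257
d((-24, -27), (17, 28)) = 68.6003
d((-24, -27), (13, -3)) = 44.1022
d((19, 17), (22, -16)) = 33.1361
d((19, 17), (7, -23)) = 41.7612
d((19, 17), (17, 28)) = 11.1803
d((19, 17), (13, -3)) = 20.8806
d((22, -16), (7, -23)) = 16.5529
d((22, -16), (17, 28)) = 44.2832
d((22, -16), (13, -3)) = 15.8114
d((7, -23), (17, 28)) = 51.9711
d((7, -23), (13, -3)) = 20.8806
d((17, 28), (13, -3)) = 31.257

Closest pair: (5, -2) and (13, -3) with distance 8.0623

The closest pair is (5, -2) and (13, -3) with Euclidean distance 8.0623. For 9 points, brute-force pairwise comparison is shown above. For large n, the divide-and-conquer algorithm (sort by x, recurse on halves, check the dividing strip) achieves O(n log n).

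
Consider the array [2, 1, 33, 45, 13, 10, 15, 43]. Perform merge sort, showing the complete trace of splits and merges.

Merge sort trace:

Split: [2, 1, 33, 45, 13, 10, 15, 43] -> [2, 1, 33, 45] and [13, 10, 15, 43]
  Split: [2, 1, 33, 45] -> [2, 1] and [33, 45]
    Split: [2, 1] -> [2] and [1]
    Merge: [2] + [1] -> [1, 2]
    Split: [33, 45] -> [33] and [45]
    Merge: [33] + [45] -> [33, 45]
  Merge: [1, 2] + [33, 45] -> [1, 2, 33, 45]
  Split: [13, 10, 15, 43] -> [13, 10] and [15, 43]
    Split: [13, 10] -> [13] and [10]
    Merge: [13] + [10] -> [10, 13]
    Split: [15, 43] -> [15] and [43]
    Merge: [15] + [43] -> [15, 43]
  Merge: [10, 13] + [15, 43] -> [10, 13, 15, 43]
Merge: [1, 2, 33, 45] + [10, 13, 15, 43] -> [1, 2, 10, 13, 15, 33, 43, 45]

Final sorted array: [1, 2, 10, 13, 15, 33, 43, 45]

The merge sort proceeds by recursively splitting the array and merging sorted halves.
After all merges, the sorted array is [1, 2, 10, 13, 15, 33, 43, 45].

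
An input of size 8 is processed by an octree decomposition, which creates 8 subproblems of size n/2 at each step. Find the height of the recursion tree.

For divide and conquer with division factor 2:

Problem sizes at each level:
Level 0: 8
Level 1: 4
Level 2: 2
Level 3: 1

The root is level 0 and the size-1 base case is level 3 (the tree spans levels 0 through 3, i.e. 4 levels counting the root), so the depth is the number of divisions: log_2(8) = 3

The recursion tree depth is log_2(8) = 3. At each level, the problem size is divided by 2, so it takes 3 divisions to reduce to a base case of size 1. The algorithm makes 8 recursive calls at each level.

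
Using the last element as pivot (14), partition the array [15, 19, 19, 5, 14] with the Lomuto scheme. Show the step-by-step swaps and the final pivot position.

Lomuto partition with pivot = 14:

Initial array: [15, 19, 19, 5, 14]

arr[0]=15 > 14: no swap
arr[1]=19 > 14: no swap
arr[2]=19 > 14: no swap
arr[3]=5 <= 14: swap with position 0, array becomes [5, 19, 19, 15, 14]

Place pivot at position 1: [5, 14, 19, 15, 19]
Pivot position: 1

After partitioning with pivot 14, the array becomes [5, 14, 19, 15, 19]. The pivot is placed at index 1. All elements to the left of the pivot are <= 14, and all elements to the right are > 14.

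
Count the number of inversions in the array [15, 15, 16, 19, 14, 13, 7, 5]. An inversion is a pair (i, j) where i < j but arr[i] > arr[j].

Finding inversions in [15, 15, 16, 19, 14, 13, 7, 5]:

(0, 4): arr[0]=15 > arr[4]=14
(0, 5): arr[0]=15 > arr[5]=13
(0, 6): arr[0]=15 > arr[6]=7
(0, 7): arr[0]=15 > arr[7]=5
(1, 4): arr[1]=15 > arr[4]=14
(1, 5): arr[1]=15 > arr[5]=13
(1, 6): arr[1]=15 > arr[6]=7
(1, 7): arr[1]=15 > arr[7]=5
(2, 4): arr[2]=16 > arr[4]=14
(2, 5): arr[2]=16 > arr[5]=13
(2, 6): arr[2]=16 > arr[6]=7
(2, 7): arr[2]=16 > arr[7]=5
(3, 4): arr[3]=19 > arr[4]=14
(3, 5): arr[3]=19 > arr[5]=13
(3, 6): arr[3]=19 > arr[6]=7
(3, 7): arr[3]=19 > arr[7]=5
(4, 5): arr[4]=14 > arr[5]=13
(4, 6): arr[4]=14 > arr[6]=7
(4, 7): arr[4]=14 > arr[7]=5
(5, 6): arr[5]=13 > arr[6]=7
(5, 7): arr[5]=13 > arr[7]=5
(6, 7): arr[6]=7 > arr[7]=5

Total inversions: 22

The array has 22 inversion(s): (0,4), (0,5), (0,6), (0,7), (1,4), (1,5), (1,6), (1,7), (2,4), (2,5), (2,6), (2,7), (3,4), (3,5), (3,6), (3,7), (4,5), (4,6), (4,7), (5,6), (5,7), (6,7). Each pair (i,j) satisfies i < j and arr[i] > arr[j].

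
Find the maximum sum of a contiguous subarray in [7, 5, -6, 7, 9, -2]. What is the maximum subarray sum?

Using Kadane's algorithm on [7, 5, -6, 7, 9, -2]:

Scanning through the array:
Position 1 (value 5): max_ending_here = 12, max_so_far = 12
Position 2 (value -6): max_ending_here = 6, max_so_far = 12
Position 3 (value 7): max_ending_here = 13, max_so_far = 13
Position 4 (value 9): max_ending_here = 22, max_so_far = 22
Position 5 (value -2): max_ending_here = 20, max_so_far = 22

Maximum subarray: [7, 5, -6, 7, 9]
Maximum sum: 22

The maximum subarray is [7, 5, -6, 7, 9] with sum 22. This subarray runs from index 0 to index 4.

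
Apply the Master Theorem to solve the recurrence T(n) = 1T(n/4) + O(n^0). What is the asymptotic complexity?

Master Theorem for T(n) = 1T(n/4) + O(n^0):

a = 1, b = 4, c = 0
log_b(a) = log_4(1) = 0.0000

Case 2: c = 0 = log_4(1) = 0.0000
T(n) = O(n^0 log n) = O(log n)

For T(n) = 1T(n/4) + O(n^0): log_4(1) = 0.0000. This is Case 2 of the Master Theorem (c = log_b(a), equal work at all levels), giving O(log n).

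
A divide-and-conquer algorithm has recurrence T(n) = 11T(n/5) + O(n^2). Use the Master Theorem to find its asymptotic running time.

Master Theorem for T(n) = 11T(n/5) + O(n^2):

a = 11, b = 5, c = 2
log_b(a) = log_5(11) = 1.4899

Case 3: c = 2 > log_5(11) = 1.4899
T(n) = O(n^2) = O(n^2)

For T(n) = 11T(n/5) + O(n^2): log_5(11) = 1.4899. This is Case 3 of the Master Theorem (c > log_b(a), work dominated by root), giving O(n^2).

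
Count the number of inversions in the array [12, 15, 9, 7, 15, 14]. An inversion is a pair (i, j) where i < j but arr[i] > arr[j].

Finding inversions in [12, 15, 9, 7, 15, 14]:

(0, 2): arr[0]=12 > arr[2]=9
(0, 3): arr[0]=12 > arr[3]=7
(1, 2): arr[1]=15 > arr[2]=9
(1, 3): arr[1]=15 > arr[3]=7
(1, 5): arr[1]=15 > arr[5]=14
(2, 3): arr[2]=9 > arr[3]=7
(4, 5): arr[4]=15 > arr[5]=14

Total inversions: 7

The array has 7 inversion(s): (0,2), (0,3), (1,2), (1,3), (1,5), (2,3), (4,5). Each pair (i,j) satisfies i < j and arr[i] > arr[j].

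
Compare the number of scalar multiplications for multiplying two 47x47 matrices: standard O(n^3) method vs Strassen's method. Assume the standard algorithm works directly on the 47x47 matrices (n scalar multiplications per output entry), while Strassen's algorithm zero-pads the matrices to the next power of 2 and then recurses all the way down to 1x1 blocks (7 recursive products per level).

Matrix multiplication for 47x47 matrices:

Strassen's algorithm requires power-of-2 dimensions. Pad 47x47 to 64x64 (next power of 2).

Standard algorithm: 47^3 = 103823 multiplications
Strassen's algorithm: 7^(log2(64)) = 7^6 = 117649 multiplications
Difference: 103823 - 117649 = -13826 (Strassen uses MORE here due to padding overhead — for small or just-over-power-of-2 n, padding can outweigh the per-level savings)

Standard: 103823 multiplications (47^3). Strassen: 117649 multiplications (7^6, after padding to 64x64). Strassen reduces 8 recursive multiplications to 7 at each level.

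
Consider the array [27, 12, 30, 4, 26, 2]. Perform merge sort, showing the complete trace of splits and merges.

Merge sort trace:

Split: [27, 12, 30, 4, 26, 2] -> [27, 12, 30] and [4, 26, 2]
  Split: [27, 12, 30] -> [27] and [12, 30]
    Split: [12, 30] -> [12] and [30]
    Merge: [12] + [30] -> [12, 30]
  Merge: [27] + [12, 30] -> [12, 27, 30]
  Split: [4, 26, 2] -> [4] and [26, 2]
    Split: [26, 2] -> [26] and [2]
    Merge: [26] + [2] -> [2, 26]
  Merge: [4] + [2, 26] -> [2, 4, 26]
Merge: [12, 27, 30] + [2, 4, 26] -> [2, 4, 12, 26, 27, 30]

Final sorted array: [2, 4, 12, 26, 27, 30]

The merge sort proceeds by recursively splitting the array and merging sorted halves.
After all merges, the sorted array is [2, 4, 12, 26, 27, 30].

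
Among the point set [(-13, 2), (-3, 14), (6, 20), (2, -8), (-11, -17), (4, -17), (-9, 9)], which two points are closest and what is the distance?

Computing all pairwise distances among 7 points:

d((-13, 2), (-3, 14)) = 15.6205
d((-13, 2), (6, 20)) = 26.1725
d((-13, 2), (2, -8)) = 18.0278
d((-13, 2), (-11, -17)) = 19.105
d((-13, 2), (4, -17)) = 25.4951
d((-13, 2), (-9, 9)) = 8.0623
d((-3, 14), (6, 20)) = 10.8167
d((-3, 14), (2, -8)) = 22.561
d((-3, 14), (-11, -17)) = 32.0156
d((-3, 14), (4, -17)) = 31.7805
d((-3, 14), (-9, 9)) = 7.8102 <-- minimum
d((6, 20), (2, -8)) = 28.2843
d((6, 20), (-11, -17)) = 40.7185
d((6, 20), (4, -17)) = 37.054
d((6, 20), (-9, 9)) = 18.6011
d((2, -8), (-11, -17)) = 15.8114
d((2, -8), (4, -17)) = 9.2195
d((2, -8), (-9, 9)) = 20.2485
d((-11, -17), (4, -17)) = 15.0
d((-11, -17), (-9, 9)) = 26.0768
d((4, -17), (-9, 9)) = 29.0689

Closest pair: (-3, 14) and (-9, 9) with distance 7.8102

The closest pair is (-3, 14) and (-9, 9) with Euclidean distance 7.8102. For 7 points, brute-force pairwise comparison is shown above. For large n, the divide-and-conquer algorithm (sort by x, recurse on halves, check the dividing strip) achieves O(n log n).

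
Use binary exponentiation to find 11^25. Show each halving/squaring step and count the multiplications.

Computing 11^25 by squaring (build up from 11^1; each line after the first costs one multiplication):

11^1 = 11
11^2 = (11^1)^2 = 11^2 = 121
11^3 = 11 * 11^2 = 11 * 121 = 1331
11^6 = (11^3)^2 = 1331^2 = 1771561
11^12 = (11^6)^2 = 1771561^2 = 3138428376721
11^24 = (11^12)^2 = 3138428376721^2 = 9849732675807611094711841
11^25 = 11 * 11^24 = 11 * 9849732675807611094711841 = 108347059433883722041830251

Result: 108347059433883722041830251
Multiplications needed: 6 (6 lines after 11^1)

11^25 = 108347059433883722041830251. Using exponentiation by squaring, this requires 6 multiplications. The key idea: if the exponent is even, square the half-power; if odd, multiply by the base once.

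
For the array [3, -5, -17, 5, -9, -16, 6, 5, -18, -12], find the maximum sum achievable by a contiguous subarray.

Using Kadane's algorithm on [3, -5, -17, 5, -9, -16, 6, 5, -18, -12]:

Scanning through the array:
Position 1 (value -5): max_ending_here = -2, max_so_far = 3
Position 2 (value -17): max_ending_here = -17, max_so_far = 3
Position 3 (value 5): max_ending_here = 5, max_so_far = 5
Position 4 (value -9): max_ending_here = -4, max_so_far = 5
Position 5 (value -16): max_ending_here = -16, max_so_far = 5
Position 6 (value 6): max_ending_here = 6, max_so_far = 6
Position 7 (value 5): max_ending_here = 11, max_so_far = 11
Position 8 (value -18): max_ending_here = -7, max_so_far = 11
Position 9 (value -12): max_ending_here = -12, max_so_far = 11

Maximum subarray: [6, 5]
Maximum sum: 11

The maximum subarray is [6, 5] with sum 11. This subarray runs from index 6 to index 7.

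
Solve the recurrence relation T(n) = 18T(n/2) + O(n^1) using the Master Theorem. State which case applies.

Master Theorem for T(n) = 18T(n/2) + O(n^1):

a = 18, b = 2, c = 1
log_b(a) = log_2(18) = 4.1699

Case 1: c = 1 < log_2(18) = 4.1699
T(n) = O(n^(log_2 18))

For T(n) = 18T(n/2) + O(n^1): log_2(18) = 4.1699. This is Case 1 of the Master Theorem (c < log_b(a), work dominated by leaves), giving O(n^(log_2 18)).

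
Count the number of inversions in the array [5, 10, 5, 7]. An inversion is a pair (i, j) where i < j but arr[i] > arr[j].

Finding inversions in [5, 10, 5, 7]:

(1, 2): arr[1]=10 > arr[2]=5
(1, 3): arr[1]=10 > arr[3]=7

Total inversions: 2

The array has 2 inversion(s): (1,2), (1,3). Each pair (i,j) satisfies i < j and arr[i] > arr[j].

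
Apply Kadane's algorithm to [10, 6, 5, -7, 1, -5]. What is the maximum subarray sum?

Using Kadane's algorithm on [10, 6, 5, -7, 1, -5]:

Scanning through the array:
Position 1 (value 6): max_ending_here = 16, max_so_far = 16
Position 2 (value 5): max_ending_here = 21, max_so_far = 21
Position 3 (value -7): max_ending_here = 14, max_so_far = 21
Position 4 (value 1): max_ending_here = 15, max_so_far = 21
Position 5 (value -5): max_ending_here = 10, max_so_far = 21

Maximum subarray: [10, 6, 5]
Maximum sum: 21

The maximum subarray is [10, 6, 5] with sum 21. This subarray runs from index 0 to index 2.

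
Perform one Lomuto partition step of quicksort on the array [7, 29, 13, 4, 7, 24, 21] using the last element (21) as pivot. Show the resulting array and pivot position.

Lomuto partition with pivot = 21:

Initial array: [7, 29, 13, 4, 7, 24, 21]

arr[0]=7 <= 21: swap with position 0, array becomes [7, 29, 13, 4, 7, 24, 21]
arr[1]=29 > 21: no swap
arr[2]=13 <= 21: swap with position 1, array becomes [7, 13, 29, 4, 7, 24, 21]
arr[3]=4 <= 21: swap with position 2, array becomes [7, 13, 4, 29, 7, 24, 21]
arr[4]=7 <= 21: swap with position 3, array becomes [7, 13, 4, 7, 29, 24, 21]
arr[5]=24 > 21: no swap

Place pivot at position 4: [7, 13, 4, 7, 21, 24, 29]
Pivot position: 4

After partitioning with pivot 21, the array becomes [7, 13, 4, 7, 21, 24, 29]. The pivot is placed at index 4. All elements to the left of the pivot are <= 21, and all elements to the right are > 21.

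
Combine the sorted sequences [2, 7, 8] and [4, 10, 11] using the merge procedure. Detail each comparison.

Merging process:

Compare 2 vs 4: take 2 from left. Merged: [2]
Compare 7 vs 4: take 4 from right. Merged: [2, 4]
Compare 7 vs 10: take 7 from left. Merged: [2, 4, 7]
Compare 8 vs 10: take 8 from left. Merged: [2, 4, 7, 8]
Append remaining from right: [10, 11]. Merged: [2, 4, 7, 8, 10, 11]

Final merged array: [2, 4, 7, 8, 10, 11]
Total comparisons: 4

The merged array is [2, 4, 7, 8, 10, 11], requiring 4 comparisons. The merge step runs in O(n) time where n is the total number of elements.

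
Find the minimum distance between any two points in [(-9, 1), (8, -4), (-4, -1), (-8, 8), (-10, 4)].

Computing all pairwise distances among 5 points:

d((-9, 1), (8, -4)) = 17.72
d((-9, 1), (-4, -1)) = 5.3852
d((-9, 1), (-8, 8)) = 7.0711
d((-9, 1), (-10, 4)) = 3.1623 <-- minimum
d((8, -4), (-4, -1)) = 12.3693
d((8, -4), (-8, 8)) = 20.0
d((8, -4), (-10, 4)) = 19.6977
d((-4, -1), (-8, 8)) = 9.8489
d((-4, -1), (-10, 4)) = 7.8102
d((-8, 8), (-10, 4)) = 4.4721

Closest pair: (-9, 1) and (-10, 4) with distance 3.1623

The closest pair is (-9, 1) and (-10, 4) with Euclidean distance 3.1623. For 5 points, brute-force pairwise comparison is shown above. For large n, the divide-and-conquer algorithm (sort by x, recurse on halves, check the dividing strip) achieves O(n log n).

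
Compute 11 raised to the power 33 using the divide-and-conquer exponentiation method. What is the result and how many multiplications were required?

Computing 11^33 by squaring (build up from 11^1; each line after the first costs one multiplication):

11^1 = 11
11^2 = (11^1)^2 = 11^2 = 121
11^4 = (11^2)^2 = 121^2 = 14641
11^8 = (11^4)^2 = 14641^2 = 214358881
11^16 = (11^8)^2 = 214358881^2 = 45949729863572161
11^32 = (11^16)^2 = 45949729863572161^2 = 2111377674535255285545615254209921
11^33 = 11 * 11^32 = 11 * 2111377674535255285545615254209921 = 23225154419887808141001767796309131

Result: 23225154419887808141001767796309131
Multiplications needed: 6 (6 lines after 11^1)

11^33 = 23225154419887808141001767796309131. Using exponentiation by squaring, this requires 6 multiplications. The key idea: if the exponent is even, square the half-power; if odd, multiply by the base once.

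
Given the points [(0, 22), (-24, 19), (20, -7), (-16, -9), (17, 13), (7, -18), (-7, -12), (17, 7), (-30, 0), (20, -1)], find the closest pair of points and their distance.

Computing all pairwise distances among 10 points:

d((0, 22), (-24, 19)) = 24.1868
d((0, 22), (20, -7)) = 35.2278
d((0, 22), (-16, -9)) = 34.8855
d((0, 22), (17, 13)) = 19.2354
d((0, 22), (7, -18)) = 40.6079
d((0, 22), (-7, -12)) = 34.7131
d((0, 22), (17, 7)) = 22.6716
d((0, 22), (-30, 0)) = 37.2022
d((0, 22), (20, -1)) = 30.4795
d((-24, 19), (20, -7)) = 51.1077
d((-24, 19), (-16, -9)) = 29.1204
d((-24, 19), (17, 13)) = 41.4367
d((-24, 19), (7, -18)) = 48.2701
d((-24, 19), (-7, -12)) = 35.3553
d((-24, 19), (17, 7)) = 42.72
d((-24, 19), (-30, 0)) = 19.9249
d((-24, 19), (20, -1)) = 48.3322
d((20, -7), (-16, -9)) = 36.0555
d((20, -7), (17, 13)) = 20.2237
d((20, -7), (7, -18)) = 17.0294
d((20, -7), (-7, -12)) = 27.4591
d((20, -7), (17, 7)) = 14.3178
d((20, -7), (-30, 0)) = 50.4876
d((20, -7), (20, -1)) = 6.0 <-- minimum
d((-16, -9), (17, 13)) = 39.6611
d((-16, -9), (7, -18)) = 24.6982
d((-16, -9), (-7, -12)) = 9.4868
d((-16, -9), (17, 7)) = 36.6742
d((-16, -9), (-30, 0)) = 16.6433
d((-16, -9), (20, -1)) = 36.8782
d((17, 13), (7, -18)) = 32.573
d((17, 13), (-7, -12)) = 34.6554
d((17, 13), (17, 7)) = 6.0 <-- minimum
d((17, 13), (-30, 0)) = 48.7647
d((17, 13), (20, -1)) = 14.3178
d((7, -18), (-7, -12)) = 15.2315
d((7, -18), (17, 7)) = 26.9258
d((7, -18), (-30, 0)) = 41.1461
d((7, -18), (20, -1)) = 21.4009
d((-7, -12), (17, 7)) = 30.6105
d((-7, -12), (-30, 0)) = 25.9422
d((-7, -12), (20, -1)) = 29.1548
d((17, 7), (-30, 0)) = 47.5184
d((17, 7), (20, -1)) = 8.544
d((-30, 0), (20, -1)) = 50.01

Minimum distance: 6.0 (tie among 2 pairs: (20, -7) and (20, -1); (17, 13) and (17, 7))

The minimum Euclidean distance is 6.0. There is a tie: 2 pairs achieve this minimum — (20, -7) and (20, -1); (17, 13) and (17, 7). Any of these is a valid closest pair. For 10 points, brute-force pairwise comparison is shown above. For large n, the divide-and-conquer algorithm (sort by x, recurse on halves, check the dividing strip) achieves O(n log n).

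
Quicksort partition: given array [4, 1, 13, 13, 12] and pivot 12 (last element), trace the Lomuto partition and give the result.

Lomuto partition with pivot = 12:

Initial array: [4, 1, 13, 13, 12]

arr[0]=4 <= 12: swap with position 0, array becomes [4, 1, 13, 13, 12]
arr[1]=1 <= 12: swap with position 1, array becomes [4, 1, 13, 13, 12]
arr[2]=13 > 12: no swap
arr[3]=13 > 12: no swap

Place pivot at position 2: [4, 1, 12, 13, 13]
Pivot position: 2

After partitioning with pivot 12, the array becomes [4, 1, 12, 13, 13]. The pivot is placed at index 2. All elements to the left of the pivot are <= 12, and all elements to the right are > 12.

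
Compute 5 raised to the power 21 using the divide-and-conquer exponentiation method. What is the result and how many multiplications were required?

Computing 5^21 by squaring (build up from 5^1; each line after the first costs one multiplication):

5^1 = 5
5^2 = (5^1)^2 = 5^2 = 25
5^4 = (5^2)^2 = 25^2 = 625
5^5 = 5 * 5^4 = 5 * 625 = 3125
5^10 = (5^5)^2 = 3125^2 = 9765625
5^20 = (5^10)^2 = 9765625^2 = 95367431640625
5^21 = 5 * 5^20 = 5 * 95367431640625 = 476837158203125

Result: 476837158203125
Multiplications needed: 6 (6 lines after 5^1)

5^21 = 476837158203125. Using exponentiation by squaring, this requires 6 multiplications. The key idea: if the exponent is even, square the half-power; if odd, multiply by the base once.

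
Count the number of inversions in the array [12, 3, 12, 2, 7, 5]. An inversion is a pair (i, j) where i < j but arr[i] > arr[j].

Finding inversions in [12, 3, 12, 2, 7, 5]:

(0, 1): arr[0]=12 > arr[1]=3
(0, 3): arr[0]=12 > arr[3]=2
(0, 4): arr[0]=12 > arr[4]=7
(0, 5): arr[0]=12 > arr[5]=5
(1, 3): arr[1]=3 > arr[3]=2
(2, 3): arr[2]=12 > arr[3]=2
(2, 4): arr[2]=12 > arr[4]=7
(2, 5): arr[2]=12 > arr[5]=5
(4, 5): arr[4]=7 > arr[5]=5

Total inversions: 9

The array has 9 inversion(s): (0,1), (0,3), (0,4), (0,5), (1,3), (2,3), (2,4), (2,5), (4,5). Each pair (i,j) satisfies i < j and arr[i] > arr[j].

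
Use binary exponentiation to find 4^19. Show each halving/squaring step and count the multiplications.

Computing 4^19 by squaring (build up from 4^1; each line after the first costs one multiplication):

4^1 = 4
4^2 = (4^1)^2 = 4^2 = 16
4^4 = (4^2)^2 = 16^2 = 256
4^8 = (4^4)^2 = 256^2 = 65536
4^9 = 4 * 4^8 = 4 * 65536 = 262144
4^18 = (4^9)^2 = 262144^2 = 68719476736
4^19 = 4 * 4^18 = 4 * 68719476736 = 274877906944

Result: 274877906944
Multiplications needed: 6 (6 lines after 4^1)

4^19 = 274877906944. Using exponentiation by squaring, this requires 6 multiplications. The key idea: if the exponent is even, square the half-power; if odd, multiply by the base once.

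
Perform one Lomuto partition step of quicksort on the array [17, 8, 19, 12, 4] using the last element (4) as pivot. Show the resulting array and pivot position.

Lomuto partition with pivot = 4:

Initial array: [17, 8, 19, 12, 4]

arr[0]=17 > 4: no swap
arr[1]=8 > 4: no swap
arr[2]=19 > 4: no swap
arr[3]=12 > 4: no swap

Place pivot at position 0: [4, 8, 19, 12, 17]
Pivot position: 0

After partitioning with pivot 4, the array becomes [4, 8, 19, 12, 17]. The pivot is placed at index 0. All elements to the left of the pivot are <= 4, and all elements to the right are > 4.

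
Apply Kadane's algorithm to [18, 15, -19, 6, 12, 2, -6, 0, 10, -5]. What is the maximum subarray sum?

Using Kadane's algorithm on [18, 15, -19, 6, 12, 2, -6, 0, 10, -5]:

Scanning through the array:
Position 1 (value 15): max_ending_here = 33, max_so_far = 33
Position 2 (value -19): max_ending_here = 14, max_so_far = 33
Position 3 (value 6): max_ending_here = 20, max_so_far = 33
Position 4 (value 12): max_ending_here = 32, max_so_far = 33
Position 5 (value 2): max_ending_here = 34, max_so_far = 34
Position 6 (value -6): max_ending_here = 28, max_so_far = 34
Position 7 (value 0): max_ending_here = 28, max_so_far = 34
Position 8 (value 10): max_ending_here = 38, max_so_far = 38
Position 9 (value -5): max_ending_here = 33, max_so_far = 38

Maximum subarray: [18, 15, -19, 6, 12, 2, -6, 0, 10]
Maximum sum: 38

The maximum subarray is [18, 15, -19, 6, 12, 2, -6, 0, 10] with sum 38. This subarray runs from index 0 to index 8.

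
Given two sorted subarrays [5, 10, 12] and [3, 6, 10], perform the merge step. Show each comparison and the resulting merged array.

Merging process:

Compare 5 vs 3: take 3 from right. Merged: [3]
Compare 5 vs 6: take 5 from left. Merged: [3, 5]
Compare 10 vs 6: take 6 from right. Merged: [3, 5, 6]
Compare 10 vs 10: take 10 from left. Merged: [3, 5, 6, 10]
Compare 12 vs 10: take 10 from right. Merged: [3, 5, 6, 10, 10]
Append remaining from left: [12]. Merged: [3, 5, 6, 10, 10, 12]

Final merged array: [3, 5, 6, 10, 10, 12]
Total comparisons: 5

The merged array is [3, 5, 6, 10, 10, 12], requiring 5 comparisons. The merge step runs in O(n) time where n is the total number of elements.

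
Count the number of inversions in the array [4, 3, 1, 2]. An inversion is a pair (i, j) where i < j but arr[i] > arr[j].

Finding inversions in [4, 3, 1, 2]:

(0, 1): arr[0]=4 > arr[1]=3
(0, 2): arr[0]=4 > arr[2]=1
(0, 3): arr[0]=4 > arr[3]=2
(1, 2): arr[1]=3 > arr[2]=1
(1, 3): arr[1]=3 > arr[3]=2

Total inversions: 5

The array has 5 inversion(s): (0,1), (0,2), (0,3), (1,2), (1,3). Each pair (i,j) satisfies i < j and arr[i] > arr[j].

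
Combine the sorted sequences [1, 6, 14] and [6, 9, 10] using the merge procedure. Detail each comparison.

Merging process:

Compare 1 vs 6: take 1 from left. Merged: [1]
Compare 6 vs 6: take 6 from left. Merged: [1, 6]
Compare 14 vs 6: take 6 from right. Merged: [1, 6, 6]
Compare 14 vs 9: take 9 from right. Merged: [1, 6, 6, 9]
Compare 14 vs 10: take 10 from right. Merged: [1, 6, 6, 9, 10]
Append remaining from left: [14]. Merged: [1, 6, 6, 9, 10, 14]

Final merged array: [1, 6, 6, 9, 10, 14]
Total comparisons: 5

The merged array is [1, 6, 6, 9, 10, 14], requiring 5 comparisons. The merge step runs in O(n) time where n is the total number of elements.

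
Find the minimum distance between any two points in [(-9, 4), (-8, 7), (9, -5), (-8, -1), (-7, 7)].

Computing all pairwise distances among 5 points:

d((-9, 4), (-8, 7)) = 3.1623
d((-9, 4), (9, -5)) = 20.1246
d((-9, 4), (-8, -1)) = 5.099
d((-9, 4), (-7, 7)) = 3.6056
d((-8, 7), (9, -5)) = 20.8087
d((-8, 7), (-8, -1)) = 8.0
d((-8, 7), (-7, 7)) = 1.0 <-- minimum
d((9, -5), (-8, -1)) = 17.4642
d((9, -5), (-7, 7)) = 20.0
d((-8, -1), (-7, 7)) = 8.0623

Closest pair: (-8, 7) and (-7, 7) with distance 1.0

The closest pair is (-8, 7) and (-7, 7) with Euclidean distance 1.0. For 5 points, brute-force pairwise comparison is shown above. For large n, the divide-and-conquer algorithm (sort by x, recurse on halves, check the dividing strip) achieves O(n log n).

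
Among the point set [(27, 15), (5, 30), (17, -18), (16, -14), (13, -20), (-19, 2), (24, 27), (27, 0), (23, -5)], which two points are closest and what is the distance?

Computing all pairwise distances among 9 points:

d((27, 15), (5, 30)) = 26.6271
d((27, 15), (17, -18)) = 34.4819
d((27, 15), (16, -14)) = 31.0161
d((27, 15), (13, -20)) = 37.6962
d((27, 15), (-19, 2)) = 47.8017
d((27, 15), (24, 27)) = 12.3693
d((27, 15), (27, 0)) = 15.0
d((27, 15), (23, -5)) = 20.3961
d((5, 30), (17, -18)) = 49.4773
d((5, 30), (16, -14)) = 45.3542
d((5, 30), (13, -20)) = 50.636
d((5, 30), (-19, 2)) = 36.8782
d((5, 30), (24, 27)) = 19.2354
d((5, 30), (27, 0)) = 37.2022
d((5, 30), (23, -5)) = 39.3573
d((17, -18), (16, -14)) = 4.1231 <-- minimum
d((17, -18), (13, -20)) = 4.4721
d((17, -18), (-19, 2)) = 41.1825
d((17, -18), (24, 27)) = 45.5412
d((17, -18), (27, 0)) = 20.5913
d((17, -18), (23, -5)) = 14.3178
d((16, -14), (13, -20)) = 6.7082
d((16, -14), (-19, 2)) = 38.4838
d((16, -14), (24, 27)) = 41.7732
d((16, -14), (27, 0)) = 17.8045
d((16, -14), (23, -5)) = 11.4018
d((13, -20), (-19, 2)) = 38.833
d((13, -20), (24, 27)) = 48.2701
d((13, -20), (27, 0)) = 24.4131
d((13, -20), (23, -5)) = 18.0278
d((-19, 2), (24, 27)) = 49.7393
d((-19, 2), (27, 0)) = 46.0435
d((-19, 2), (23, -5)) = 42.5793
d((24, 27), (27, 0)) = 27.1662
d((24, 27), (23, -5)) = 32.0156
d((27, 0), (23, -5)) = 6.4031

Closest pair: (17, -18) and (16, -14) with distance 4.1231

The closest pair is (17, -18) and (16, -14) with Euclidean distance 4.1231. For 9 points, brute-force pairwise comparison is shown above. For large n, the divide-and-conquer algorithm (sort by x, recurse on halves, check the dividing strip) achieves O(n log n).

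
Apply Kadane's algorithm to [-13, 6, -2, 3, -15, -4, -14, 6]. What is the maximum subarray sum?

Using Kadane's algorithm on [-13, 6, -2, 3, -15, -4, -14, 6]:

Scanning through the array:
Position 1 (value 6): max_ending_here = 6, max_so_far = 6
Position 2 (value -2): max_ending_here = 4, max_so_far = 6
Position 3 (value 3): max_ending_here = 7, max_so_far = 7
Position 4 (value -15): max_ending_here = -8, max_so_far = 7
Position 5 (value -4): max_ending_here = -4, max_so_far = 7
Position 6 (value -14): max_ending_here = -14, max_so_far = 7
Position 7 (value 6): max_ending_here = 6, max_so_far = 7

Maximum subarray: [6, -2, 3]
Maximum sum: 7

The maximum subarray is [6, -2, 3] with sum 7. This subarray runs from index 1 to index 3.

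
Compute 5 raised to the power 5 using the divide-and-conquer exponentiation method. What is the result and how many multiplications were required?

Computing 5^5 by squaring (build up from 5^1; each line after the first costs one multiplication):

5^1 = 5
5^2 = (5^1)^2 = 5^2 = 25
5^4 = (5^2)^2 = 25^2 = 625
5^5 = 5 * 5^4 = 5 * 625 = 3125

Result: 3125
Multiplications needed: 3 (3 lines after 5^1)

5^5 = 3125. Using exponentiation by squaring, this requires 3 multiplications. The key idea: if the exponent is even, square the half-power; if odd, multiply by the base once.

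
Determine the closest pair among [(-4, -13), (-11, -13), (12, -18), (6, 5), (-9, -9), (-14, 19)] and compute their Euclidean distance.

Computing all pairwise distances among 6 points:

d((-4, -13), (-11, -13)) = 7.0
d((-4, -13), (12, -18)) = 16.7631
d((-4, -13), (6, 5)) = 20.5913
d((-4, -13), (-9, -9)) = 6.4031
d((-4, -13), (-14, 19)) = 33.5261
d((-11, -13), (12, -18)) = 23.5372
d((-11, -13), (6, 5)) = 24.7588
d((-11, -13), (-9, -9)) = 4.4721 <-- minimum
d((-11, -13), (-14, 19)) = 32.1403
d((12, -18), (6, 5)) = 23.7697
d((12, -18), (-9, -9)) = 22.8473
d((12, -18), (-14, 19)) = 45.2217
d((6, 5), (-9, -9)) = 20.5183
d((6, 5), (-14, 19)) = 24.4131
d((-9, -9), (-14, 19)) = 28.4429

Closest pair: (-11, -13) and (-9, -9) with distance 4.4721

The closest pair is (-11, -13) and (-9, -9) with Euclidean distance 4.4721. For 6 points, brute-force pairwise comparison is shown above. For large n, the divide-and-conquer algorithm (sort by x, recurse on halves, check the dividing strip) achieves O(n log n).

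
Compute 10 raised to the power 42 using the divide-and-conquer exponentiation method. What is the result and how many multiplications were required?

Computing 10^42 by squaring (build up from 10^1; each line after the first costs one multiplication):

10^1 = 10
10^2 = (10^1)^2 = 10^2 = 100
10^4 = (10^2)^2 = 100^2 = 10000
10^5 = 10 * 10^4 = 10 * 10000 = 100000
10^10 = (10^5)^2 = 100000^2 = 10000000000
10^20 = (10^10)^2 = 10000000000^2 = 100000000000000000000
10^21 = 10 * 10^20 = 10 * 100000000000000000000 = 1000000000000000000000
10^42 = (10^21)^2 = 1000000000000000000000^2 = 1000000000000000000000000000000000000000000

Result: 1000000000000000000000000000000000000000000
Multiplications needed: 7 (7 lines after 10^1)

10^42 = 1000000000000000000000000000000000000000000. Using exponentiation by squaring, this requires 7 multiplications. The key idea: if the exponent is even, square the half-power; if odd, multiply by the base once.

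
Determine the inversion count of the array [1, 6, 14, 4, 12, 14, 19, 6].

Finding inversions in [1, 6, 14, 4, 12, 14, 19, 6]:

(1, 3): arr[1]=6 > arr[3]=4
(2, 3): arr[2]=14 > arr[3]=4
(2, 4): arr[2]=14 > arr[4]=12
(2, 7): arr[2]=14 > arr[7]=6
(4, 7): arr[4]=12 > arr[7]=6
(5, 7): arr[5]=14 > arr[7]=6
(6, 7): arr[6]=19 > arr[7]=6

Total inversions: 7

The array has 7 inversion(s): (1,3), (2,3), (2,4), (2,7), (4,7), (5,7), (6,7). Each pair (i,j) satisfies i < j and arr[i] > arr[j].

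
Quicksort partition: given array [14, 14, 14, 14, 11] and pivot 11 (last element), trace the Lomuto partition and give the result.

Lomuto partition with pivot = 11:

Initial array: [14, 14, 14, 14, 11]

arr[0]=14 > 11: no swap
arr[1]=14 > 11: no swap
arr[2]=14 > 11: no swap
arr[3]=14 > 11: no swap

Place pivot at position 0: [11, 14, 14, 14, 14]
Pivot position: 0

After partitioning with pivot 11, the array becomes [11, 14, 14, 14, 14]. The pivot is placed at index 0. All elements to the left of the pivot are <= 11, and all elements to the right are > 11.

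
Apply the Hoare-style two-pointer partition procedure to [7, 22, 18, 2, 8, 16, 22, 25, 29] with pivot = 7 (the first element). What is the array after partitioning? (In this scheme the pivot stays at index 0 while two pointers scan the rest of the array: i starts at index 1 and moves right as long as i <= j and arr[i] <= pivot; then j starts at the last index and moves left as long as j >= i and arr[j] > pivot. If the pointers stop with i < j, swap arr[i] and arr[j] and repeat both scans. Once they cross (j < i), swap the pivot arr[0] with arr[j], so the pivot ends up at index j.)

Hoare-style two-pointer partition with pivot = 7:

Initial array: [7, 22, 18, 2, 8, 16, 22, 25, 29]

Pointers start at i = 1, j = 8.
i stops at index 1 (arr[1]=22 > 7), j stops at index 3 (arr[3]=2 <= 7): swap arr[1] and arr[3], array becomes [7, 2, 18, 22, 8, 16, 22, 25, 29]
i ends at 2, j ends at 1: the pointers have crossed (j < i), so scanning stops.

Swap pivot arr[0] with arr[1] to place pivot at position 1: [2, 7, 18, 22, 8, 16, 22, 25, 29]
Pivot position: 1

After partitioning with pivot 7, the array becomes [2, 7, 18, 22, 8, 16, 22, 25, 29]. The pivot is placed at index 1. All elements to the left of the pivot are <= 7, and all elements to the right are > 7.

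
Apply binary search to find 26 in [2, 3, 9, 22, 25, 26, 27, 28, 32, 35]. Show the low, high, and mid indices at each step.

Binary search for 26 in [2, 3, 9, 22, 25, 26, 27, 28, 32, 35]:

lo=0, hi=9, mid=4, arr[mid]=25 -> 25 < 26, search right half
lo=5, hi=9, mid=7, arr[mid]=28 -> 28 > 26, search left half
lo=5, hi=6, mid=5, arr[mid]=26 -> Found target at index 5!

Binary search finds 26 at index 5 after 3 comparisons. The search repeatedly halves the search space by comparing with the middle element.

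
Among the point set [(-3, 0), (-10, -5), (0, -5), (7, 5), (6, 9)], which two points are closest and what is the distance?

Computing all pairwise distances among 5 points:

d((-3, 0), (-10, -5)) = 8.6023
d((-3, 0), (0, -5)) = 5.831
d((-3, 0), (7, 5)) = 11.1803
d((-3, 0), (6, 9)) = 12.7279
d((-10, -5), (0, -5)) = 10.0
d((-10, -5), (7, 5)) = 19.7231
d((-10, -5), (6, 9)) = 21.2603
d((0, -5), (7, 5)) = 12.2066
d((0, -5), (6, 9)) = 15.2315
d((7, 5), (6, 9)) = 4.1231 <-- minimum

Closest pair: (7, 5) and (6, 9) with distance 4.1231

The closest pair is (7, 5) and (6, 9) with Euclidean distance 4.1231. For 5 points, brute-force pairwise comparison is shown above. For large n, the divide-and-conquer algorithm (sort by x, recurse on halves, check the dividing strip) achieves O(n log n).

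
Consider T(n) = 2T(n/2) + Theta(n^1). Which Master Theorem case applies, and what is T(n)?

Master Theorem for T(n) = 2T(n/2) + O(n^1):

a = 2, b = 2, c = 1
log_b(a) = log_2(2) = 1.0000

Case 2: c = 1 = log_2(2) = 1.0000
T(n) = O(n^1 log n) = O(n log n)

For T(n) = 2T(n/2) + O(n^1): log_2(2) = 1.0000. This is Case 2 of the Master Theorem (c = log_b(a), equal work at all levels), giving O(n log n).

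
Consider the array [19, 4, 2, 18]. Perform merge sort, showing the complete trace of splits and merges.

Merge sort trace:

Split: [19, 4, 2, 18] -> [19, 4] and [2, 18]
  Split: [19, 4] -> [19] and [4]
  Merge: [19] + [4] -> [4, 19]
  Split: [2, 18] -> [2] and [18]
  Merge: [2] + [18] -> [2, 18]
Merge: [4, 19] + [2, 18] -> [2, 4, 18, 19]

Final sorted array: [2, 4, 18, 19]

The merge sort proceeds by recursively splitting the array and merging sorted halves.
After all merges, the sorted array is [2, 4, 18, 19].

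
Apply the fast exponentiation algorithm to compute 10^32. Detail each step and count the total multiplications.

Computing 10^32 by squaring (build up from 10^1; each line after the first costs one multiplication):

10^1 = 10
10^2 = (10^1)^2 = 10^2 = 100
10^4 = (10^2)^2 = 100^2 = 10000
10^8 = (10^4)^2 = 10000^2 = 100000000
10^16 = (10^8)^2 = 100000000^2 = 10000000000000000
10^32 = (10^16)^2 = 10000000000000000^2 = 100000000000000000000000000000000

Result: 100000000000000000000000000000000
Multiplications needed: 5 (5 lines after 10^1)

10^32 = 100000000000000000000000000000000. Using exponentiation by squaring, this requires 5 multiplications. The key idea: if the exponent is even, square the half-power; if odd, multiply by the base once.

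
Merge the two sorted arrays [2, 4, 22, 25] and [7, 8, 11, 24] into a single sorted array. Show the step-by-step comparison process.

Merging process:

Compare 2 vs 7: take 2 from left. Merged: [2]
Compare 4 vs 7: take 4 from left. Merged: [2, 4]
Compare 22 vs 7: take 7 from right. Merged: [2, 4, 7]
Compare 22 vs 8: take 8 from right. Merged: [2, 4, 7, 8]
Compare 22 vs 11: take 11 from right. Merged: [2, 4, 7, 8, 11]
Compare 22 vs 24: take 22 from left. Merged: [2, 4, 7, 8, 11, 22]
Compare 25 vs 24: take 24 from right. Merged: [2, 4, 7, 8, 11, 22, 24]
Append remaining from left: [25]. Merged: [2, 4, 7, 8, 11, 22, 24, 25]

Final merged array: [2, 4, 7, 8, 11, 22, 24, 25]
Total comparisons: 7

The merged array is [2, 4, 7, 8, 11, 22, 24, 25], requiring 7 comparisons. The merge step runs in O(n) time where n is the total number of elements.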